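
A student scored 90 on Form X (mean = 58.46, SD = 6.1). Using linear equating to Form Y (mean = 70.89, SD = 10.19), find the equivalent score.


slope = SD_Y / SD_X = 10.19 / 6.1 ~ 1.6705
intercept = mean_Y - slope * mean_X = 70.89 - (10.19 / 6.1) * 58.46 ~ -26.767
Y = slope * X + intercept. To avoid rounding drift from the rounded slope/intercept, evaluate the equivalent form Y = mean_Y + SD_Y * (X - mean_X) / SD_X at full precision:
Y = 70.89 + 10.19 * (90 - 58.46) / 6.1
Y = 70.89 + 10.19 * 31.54 / 6.1
Y = 70.89 + 321.3926 / 6.1
Y = 70.89 + 52.6873
Y = 123.5773

123.5773


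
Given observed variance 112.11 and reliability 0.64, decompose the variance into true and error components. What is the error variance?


var_true = rxx * var_obs = 0.64 * 112.11 = 71.7504
var_error = var_obs - var_true
var_error = 112.11 - 71.7504
var_error = 40.3596

40.3596


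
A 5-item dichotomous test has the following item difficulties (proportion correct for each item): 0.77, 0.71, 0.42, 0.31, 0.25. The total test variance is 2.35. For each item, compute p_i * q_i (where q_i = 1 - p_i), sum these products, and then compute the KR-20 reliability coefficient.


For each item, compute p_i * q_i:
  Item 1: 0.77 * 0.23 = 0.1771
  Item 2: 0.71 * 0.29 = 0.2059
  Item 3: 0.42 * 0.58 = 0.2436
  Item 4: 0.31 * 0.69 = 0.2139
  Item 5: 0.25 * 0.75 = 0.1875
Sum(p_i * q_i) = 0.1771 + 0.2059 + 0.2436 + 0.2139 + 0.1875 = 1.028
KR-20 = (k/(k-1)) * (1 - Sum(p_i*q_i) / Var_total)
= (5/4) * (1 - 1.028/2.35)
= 1.25 * 0.5626
KR-20 = 0.7032

0.7032


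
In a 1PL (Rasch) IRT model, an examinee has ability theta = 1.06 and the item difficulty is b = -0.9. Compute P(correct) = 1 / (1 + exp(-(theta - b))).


theta - b = 1.06 - -0.9 = 1.96
exp(-(theta - b)) = exp(-1.96) = 0.1409
P = 1 / (1 + 0.1409)
P = 0.8765

0.8765


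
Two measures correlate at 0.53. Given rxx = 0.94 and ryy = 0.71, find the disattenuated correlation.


r_corrected = rxy / sqrt(rxx * ryy)
= 0.53 / sqrt(0.94 * 0.71)
= 0.53 / sqrt(0.6674)
= 0.53 / 0.816946
r_corrected = 0.6488

0.6488


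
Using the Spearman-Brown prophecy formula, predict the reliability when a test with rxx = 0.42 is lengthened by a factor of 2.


r_new = (n * rxx) / (1 + (n-1) * rxx)
r_new = (2 * 0.42) / (1 + 1 * 0.42)
r_new = 0.84 / 1.42
r_new = 0.5915

0.5915


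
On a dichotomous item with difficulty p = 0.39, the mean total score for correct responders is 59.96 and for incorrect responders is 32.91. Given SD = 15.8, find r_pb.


q = 1 - p = 0.61
rpb = ((M1 - M0) / SD) * sqrt(p * q)
rpb = ((59.96 - 32.91) / 15.8) * sqrt(0.39 * 0.61)
rpb = 0.835

0.835


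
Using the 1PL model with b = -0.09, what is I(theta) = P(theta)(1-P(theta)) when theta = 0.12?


P = 1/(1+exp(-(0.12--0.09))) = 0.5523
I = P*(1-P) = 0.5523 * 0.4477
I = 0.2473

0.2473


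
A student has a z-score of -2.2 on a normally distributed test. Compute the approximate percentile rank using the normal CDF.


CDF(z) = 0.5 * (1 + erf(z/sqrt(2)))
erf(-1.5556) = -0.9722
CDF = 0.0139
Percentile rank = 0.0139 * 100 = 1.39

1.39


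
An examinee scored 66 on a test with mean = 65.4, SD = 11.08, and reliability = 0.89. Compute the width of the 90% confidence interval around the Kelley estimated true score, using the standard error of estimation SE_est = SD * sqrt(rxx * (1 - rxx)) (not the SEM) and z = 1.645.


True score estimate = 0.89*66 + 0.11*65.4 = 65.934
SE_est = SD * sqrt(rxx * (1 - rxx)) = 11.08 * sqrt(0.89 * 0.11) = 11.08 * sqrt(0.0979) = 3.466819
CI = T_est +/- z * SE_est, so width = 2 * z * SE_est = 2 * 1.645 * 3.466819
Width = 11.4058

11.4058


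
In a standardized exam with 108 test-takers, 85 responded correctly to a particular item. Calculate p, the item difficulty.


Item difficulty p = number correct / total examinees
p = 85 / 108
p = 0.787

0.787


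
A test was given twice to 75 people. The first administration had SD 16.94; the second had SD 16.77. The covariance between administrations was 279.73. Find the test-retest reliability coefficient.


r = cov(X,Y) / (SD_X * SD_Y)
r = 279.73 / (16.94 * 16.77)
r = 279.73 / 284.0838
r = 0.9847

0.9847


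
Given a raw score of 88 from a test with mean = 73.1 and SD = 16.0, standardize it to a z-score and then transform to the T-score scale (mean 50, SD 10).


z = (X - mean) / SD = (88 - 73.1) / 16.0
z = 14.9 / 16.0
z = 0.9313
T-score = T = 50 + 10z
Carry z at full precision (z = 14.9 / 16.0) into the conversion:
T-score = 50 + 10 * (14.9 / 16.0) = 50 + 149 / 16.0
T-score = 50 + 9.3125
T-score = 59.3125

59.3125


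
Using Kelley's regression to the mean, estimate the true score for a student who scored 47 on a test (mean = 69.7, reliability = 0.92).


T_est = rxx * X + (1 - rxx) * mean
T_est = 0.92 * 47 + 0.08 * 69.7
T_est = 43.24 + 5.576
T_est = 48.816

48.816


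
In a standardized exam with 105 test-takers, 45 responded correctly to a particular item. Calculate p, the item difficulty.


Item difficulty p = number correct / total examinees
p = 45 / 105
p = 0.4286

0.4286


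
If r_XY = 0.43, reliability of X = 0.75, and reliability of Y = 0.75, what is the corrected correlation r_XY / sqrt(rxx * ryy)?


r_corrected = rxy / sqrt(rxx * ryy)
= 0.43 / sqrt(0.75 * 0.75)
= 0.43 / sqrt(0.5625)
= 0.43 / 0.75
r_corrected = 0.5733

0.5733


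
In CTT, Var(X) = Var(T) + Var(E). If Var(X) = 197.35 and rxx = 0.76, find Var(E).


var_true = rxx * var_obs = 0.76 * 197.35 = 149.986
var_error = var_obs - var_true
var_error = 197.35 - 149.986
var_error = 47.364

47.364


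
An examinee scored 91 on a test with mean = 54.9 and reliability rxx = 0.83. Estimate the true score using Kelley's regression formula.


T_est = rxx * X + (1 - rxx) * mean
T_est = 0.83 * 91 + 0.17 * 54.9
T_est = 75.53 + 9.333
T_est = 84.863

84.863


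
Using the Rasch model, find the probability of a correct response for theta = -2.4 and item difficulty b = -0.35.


theta - b = -2.4 - -0.35 = -2.05
exp(-(theta - b)) = exp(2.05) = 7.7679
P = 1 / (1 + 7.7679)
P = 0.1141

0.1141


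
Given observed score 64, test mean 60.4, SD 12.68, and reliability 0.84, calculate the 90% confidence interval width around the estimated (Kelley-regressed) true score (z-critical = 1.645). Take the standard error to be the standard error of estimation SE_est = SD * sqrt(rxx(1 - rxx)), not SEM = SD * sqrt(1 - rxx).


True score estimate = 0.84*64 + 0.16*60.4 = 63.424
SE_est = SD * sqrt(rxx * (1 - rxx)) = 12.68 * sqrt(0.84 * 0.16) = 12.68 * sqrt(0.1344) = 4.648565
CI = T_est +/- z * SE_est, so width = 2 * z * SE_est = 2 * 1.645 * 4.648565
Width = 15.2938

15.2938


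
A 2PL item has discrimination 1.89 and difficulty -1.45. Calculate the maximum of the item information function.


For 2PL, max info at theta = b = -1.45
I_max = a^2 / 4 = 1.89^2 / 4
= 3.5721 / 4
I_max = 0.893

0.893


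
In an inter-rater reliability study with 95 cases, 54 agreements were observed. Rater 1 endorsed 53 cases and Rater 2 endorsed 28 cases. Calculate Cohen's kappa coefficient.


P_o = 54/95 = 0.568421
P_e = (53*28 + 42*67) / 9025 = 0.476233
kappa = (P_o - P_e) / (1 - P_e)
kappa = (0.568421 - 0.476233) / (1 - 0.476233)
kappa = 0.176

0.176


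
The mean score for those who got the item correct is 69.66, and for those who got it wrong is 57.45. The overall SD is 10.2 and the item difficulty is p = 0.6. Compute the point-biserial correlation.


q = 1 - p = 0.4
rpb = ((M1 - M0) / SD) * sqrt(p * q)
rpb = ((69.66 - 57.45) / 10.2) * sqrt(0.6 * 0.4)
rpb = 0.5864

0.5864


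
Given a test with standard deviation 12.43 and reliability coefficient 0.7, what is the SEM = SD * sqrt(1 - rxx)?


SEM = SD * sqrt(1 - rxx)
SEM = 12.43 * sqrt(1 - 0.7)
SEM = 12.43 * sqrt(0.3) = 12.43 * 0.547723
SEM = 6.8082

6.8082


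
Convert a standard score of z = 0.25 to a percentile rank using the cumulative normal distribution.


CDF(z) = 0.5 * (1 + erf(z/sqrt(2)))
erf(0.1768) = 0.1974
CDF = 0.5987
Percentile rank = 0.5987 * 100 = 59.87

59.87


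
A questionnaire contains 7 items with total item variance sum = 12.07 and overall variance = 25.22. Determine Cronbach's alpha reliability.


alpha = (k/(k-1)) * (1 - sum(si^2)/s_total^2)
= (7/6) * (1 - 12.07/25.22)
alpha = 0.6083

0.6083


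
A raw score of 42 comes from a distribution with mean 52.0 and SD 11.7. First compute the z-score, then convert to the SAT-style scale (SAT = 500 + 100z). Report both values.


z = (X - mean) / SD = (42 - 52.0) / 11.7
z = -10.0 / 11.7
z = -0.8547
SAT-scale = SAT = 500 + 100z
Carry z at full precision (z = -10.0 / 11.7) into the conversion:
SAT-scale = 500 + 100 * (-10.0 / 11.7) = 500 + -1000 / 11.7
SAT-scale = 500 + -85.4701
SAT-scale = 414.5299

414.5299


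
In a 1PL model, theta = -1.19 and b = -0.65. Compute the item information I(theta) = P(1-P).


P = 1/(1+exp(-(-1.19--0.65))) = 0.3682
I = P*(1-P) = 0.3682 * 0.6318
I = 0.2326

0.2326


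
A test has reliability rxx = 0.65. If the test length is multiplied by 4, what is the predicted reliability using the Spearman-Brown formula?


r_new = (n * rxx) / (1 + (n-1) * rxx)
r_new = (4 * 0.65) / (1 + 3 * 0.65)
r_new = 2.6 / 2.95
r_new = 0.8814

0.8814


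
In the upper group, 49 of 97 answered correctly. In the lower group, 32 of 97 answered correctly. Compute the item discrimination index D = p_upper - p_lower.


p_upper = 49/97 = 0.5052
p_lower = 32/97 = 0.3299
D = 0.5052 - 0.3299 = 0.1753

0.1753


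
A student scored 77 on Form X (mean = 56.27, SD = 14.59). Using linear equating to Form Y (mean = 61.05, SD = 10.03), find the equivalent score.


slope = SD_Y / SD_X = 10.03 / 14.59 ~ 0.6875
intercept = mean_Y - slope * mean_X = 61.05 - (10.03 / 14.59) * 56.27 ~ 22.3668
Y = slope * X + intercept. To avoid rounding drift from the rounded slope/intercept, evaluate the equivalent form Y = mean_Y + SD_Y * (X - mean_X) / SD_X at full precision:
Y = 61.05 + 10.03 * (77 - 56.27) / 14.59
Y = 61.05 + 10.03 * 20.73 / 14.59
Y = 61.05 + 207.9219 / 14.59
Y = 61.05 + 14.251
Y = 75.301

75.301


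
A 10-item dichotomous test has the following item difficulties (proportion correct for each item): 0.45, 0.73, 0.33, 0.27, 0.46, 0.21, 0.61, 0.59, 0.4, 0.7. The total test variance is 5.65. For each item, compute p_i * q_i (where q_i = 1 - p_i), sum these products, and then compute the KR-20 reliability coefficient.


For each item, compute p_i * q_i:
  Item 1: 0.45 * 0.55 = 0.2475
  Item 2: 0.73 * 0.27 = 0.1971
  Item 3: 0.33 * 0.67 = 0.2211
  Item 4: 0.27 * 0.73 = 0.1971
  Item 5: 0.46 * 0.54 = 0.2484
  Item 6: 0.21 * 0.79 = 0.1659
  Item 7: 0.61 * 0.39 = 0.2379
  Item 8: 0.59 * 0.41 = 0.2419
  Item 9: 0.4 * 0.6 = 0.24
  Item 10: 0.7 * 0.3 = 0.21
Sum(p_i * q_i) = 0.2475 + 0.1971 + 0.2211 + 0.1971 + 0.2484 + 0.1659 + 0.2379 + 0.2419 + 0.24 + 0.21 = 2.2069
KR-20 = (k/(k-1)) * (1 - Sum(p_i*q_i) / Var_total)
= (10/9) * (1 - 2.2069/5.65)
= 1.1111 * 0.6094
KR-20 = 0.6771

0.6771


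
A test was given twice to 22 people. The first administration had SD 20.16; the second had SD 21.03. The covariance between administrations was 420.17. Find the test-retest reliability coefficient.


r = cov(X,Y) / (SD_X * SD_Y)
r = 420.17 / (20.16 * 21.03)
r = 420.17 / 423.9648
r = 0.991

0.991


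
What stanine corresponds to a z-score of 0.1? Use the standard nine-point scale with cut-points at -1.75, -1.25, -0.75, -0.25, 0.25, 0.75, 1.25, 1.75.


Stanine boundaries: [-1.75, -1.25, -0.75, -0.25, 0.25, 0.75, 1.25, 1.75]
z = 0.1
Check each boundary:
  z >= -1.75 -> could be stanine 2
  z >= -1.25 -> could be stanine 3
  z >= -0.75 -> could be stanine 4
  z >= -0.25 -> could be stanine 5
  z < 0.25
  z < 0.75
  z < 1.25
  z < 1.75
Highest qualifying boundary gives stanine = 5

5


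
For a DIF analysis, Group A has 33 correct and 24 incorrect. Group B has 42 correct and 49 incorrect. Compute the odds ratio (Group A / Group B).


Odds_A = 33/24 = 1.375
Odds_B = 42/49 = 0.8571
OR = Odds_A / Odds_B = 1.375 / 0.8571
Exactly, OR = (33 * 49) / (24 * 42) = 1617 / 1008
OR = 1.6042

1.6042


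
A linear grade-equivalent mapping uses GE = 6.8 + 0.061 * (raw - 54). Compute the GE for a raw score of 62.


raw - median = 62 - 54 = 8
slope * diff = 0.061 * 8 = 0.488
GE = 6.8 + 0.488
GE = 7.288

7.288


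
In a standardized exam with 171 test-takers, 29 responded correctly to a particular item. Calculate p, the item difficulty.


Item difficulty p = number correct / total examinees
p = 29 / 171
p = 0.1696

0.1696


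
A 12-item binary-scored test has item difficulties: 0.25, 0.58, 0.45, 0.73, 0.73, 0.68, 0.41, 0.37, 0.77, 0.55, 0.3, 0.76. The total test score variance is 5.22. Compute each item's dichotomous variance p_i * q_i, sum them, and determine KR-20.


For each item, compute p_i * q_i:
  Item 1: 0.25 * 0.75 = 0.1875
  Item 2: 0.58 * 0.42 = 0.2436
  Item 3: 0.45 * 0.55 = 0.2475
  Item 4: 0.73 * 0.27 = 0.1971
  Item 5: 0.73 * 0.27 = 0.1971
  Item 6: 0.68 * 0.32 = 0.2176
  Item 7: 0.41 * 0.59 = 0.2419
  Item 8: 0.37 * 0.63 = 0.2331
  Item 9: 0.77 * 0.23 = 0.1771
  Item 10: 0.55 * 0.45 = 0.2475
  Item 11: 0.3 * 0.7 = 0.21
  Item 12: 0.76 * 0.24 = 0.1824
Sum(p_i * q_i) = 0.1875 + 0.2436 + 0.2475 + 0.1971 + 0.1971 + 0.2176 + 0.2419 + 0.2331 + 0.1771 + 0.2475 + 0.21 + 0.1824 = 2.5824
KR-20 = (k/(k-1)) * (1 - Sum(p_i*q_i) / Var_total)
= (12/11) * (1 - 2.5824/5.22)
= 1.0909 * 0.5053
KR-20 = 0.5512

0.5512


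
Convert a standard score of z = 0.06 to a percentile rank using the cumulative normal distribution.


CDF(z) = 0.5 * (1 + erf(z/sqrt(2)))
erf(0.0424) = 0.0478
CDF = 0.5239
Percentile rank = 0.5239 * 100 = 52.39

52.39


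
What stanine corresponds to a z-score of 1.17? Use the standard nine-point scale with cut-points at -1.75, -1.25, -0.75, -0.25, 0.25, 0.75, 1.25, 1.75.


Stanine boundaries: [-1.75, -1.25, -0.75, -0.25, 0.25, 0.75, 1.25, 1.75]
z = 1.17
Check each boundary:
  z >= -1.75 -> could be stanine 2
  z >= -1.25 -> could be stanine 3
  z >= -0.75 -> could be stanine 4
  z >= -0.25 -> could be stanine 5
  z >= 0.25 -> could be stanine 6
  z >= 0.75 -> could be stanine 7
  z < 1.25
  z < 1.75
Highest qualifying boundary gives stanine = 7

7


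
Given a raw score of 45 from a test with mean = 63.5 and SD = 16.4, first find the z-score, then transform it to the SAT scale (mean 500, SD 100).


z = (X - mean) / SD = (45 - 63.5) / 16.4
z = -18.5 / 16.4
z = -1.128
SAT-scale = SAT = 500 + 100z
Carry z at full precision (z = -18.5 / 16.4) into the conversion:
SAT-scale = 500 + 100 * (-18.5 / 16.4) = 500 + -1850 / 16.4
SAT-scale = 500 + -112.8049
SAT-scale = 387.1951

387.1951


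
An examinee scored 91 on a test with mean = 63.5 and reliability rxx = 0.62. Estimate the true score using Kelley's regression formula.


T_est = rxx * X + (1 - rxx) * mean
T_est = 0.62 * 91 + 0.38 * 63.5
T_est = 56.42 + 24.13
T_est = 80.55

80.55


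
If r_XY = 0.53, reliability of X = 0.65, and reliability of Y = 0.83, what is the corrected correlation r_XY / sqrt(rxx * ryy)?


r_corrected = rxy / sqrt(rxx * ryy)
= 0.53 / sqrt(0.65 * 0.83)
= 0.53 / sqrt(0.5395)
= 0.53 / 0.734507
r_corrected = 0.7216

0.7216


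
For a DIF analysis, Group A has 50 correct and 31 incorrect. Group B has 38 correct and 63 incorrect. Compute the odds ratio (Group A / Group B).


Odds_A = 50/31 = 1.6129
Odds_B = 38/63 = 0.6032
OR = Odds_A / Odds_B = 1.6129 / 0.6032
Exactly, OR = (50 * 63) / (31 * 38) = 3150 / 1178
OR = 2.674

2.674


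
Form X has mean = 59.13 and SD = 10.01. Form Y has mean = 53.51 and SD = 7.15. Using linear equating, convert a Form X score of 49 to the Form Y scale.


slope = SD_Y / SD_X = 7.15 / 10.01 ~ 0.7143
intercept = mean_Y - slope * mean_X = 53.51 - (7.15 / 10.01) * 59.13 ~ 11.2743
Y = slope * X + intercept. To avoid rounding drift from the rounded slope/intercept, evaluate the equivalent form Y = mean_Y + SD_Y * (X - mean_X) / SD_X at full precision:
Y = 53.51 + 7.15 * (49 - 59.13) / 10.01
Y = 53.51 - 7.15 * 10.13 / 10.01
Y = 53.51 - 72.4295 / 10.01
Y = 53.51 - 7.2357
Y = 46.2743

46.2743


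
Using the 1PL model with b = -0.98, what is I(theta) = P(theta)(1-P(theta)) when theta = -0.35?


P = 1/(1+exp(-(-0.35--0.98))) = 0.6525
I = P*(1-P) = 0.6525 * 0.3475
I = 0.2267

0.2267


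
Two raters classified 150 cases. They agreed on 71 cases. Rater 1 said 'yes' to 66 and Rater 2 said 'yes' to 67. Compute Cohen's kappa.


P_o = 71/150 = 0.473333
P_e = (66*67 + 84*83) / 22500 = 0.5064
kappa = (P_o - P_e) / (1 - P_e)
kappa = (0.473333 - 0.5064) / (1 - 0.5064)
kappa = -0.067

-0.067


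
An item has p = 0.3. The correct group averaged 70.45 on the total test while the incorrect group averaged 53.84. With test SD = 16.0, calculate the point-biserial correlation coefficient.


q = 1 - p = 0.7
rpb = ((M1 - M0) / SD) * sqrt(p * q)
rpb = ((70.45 - 53.84) / 16.0) * sqrt(0.3 * 0.7)
rpb = 0.4757

0.4757


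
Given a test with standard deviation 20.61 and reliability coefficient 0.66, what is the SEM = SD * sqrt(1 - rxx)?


SEM = SD * sqrt(1 - rxx)
SEM = 20.61 * sqrt(1 - 0.66)
SEM = 20.61 * sqrt(0.34) = 20.61 * 0.583095
SEM = 12.0176

12.0176


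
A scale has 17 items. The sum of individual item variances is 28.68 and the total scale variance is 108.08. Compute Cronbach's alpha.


alpha = (k/(k-1)) * (1 - sum(si^2)/s_total^2)
= (17/16) * (1 - 28.68/108.08)
alpha = 0.7806

0.7806


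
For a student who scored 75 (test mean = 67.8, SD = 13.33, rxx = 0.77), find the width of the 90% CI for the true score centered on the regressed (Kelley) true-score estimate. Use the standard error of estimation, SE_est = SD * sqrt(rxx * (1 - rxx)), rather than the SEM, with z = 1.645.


True score estimate = 0.77*75 + 0.23*67.8 = 73.344
SE_est = SD * sqrt(rxx * (1 - rxx)) = 13.33 * sqrt(0.77 * 0.23) = 13.33 * sqrt(0.1771) = 5.609697
CI = T_est +/- z * SE_est, so width = 2 * z * SE_est = 2 * 1.645 * 5.609697
Width = 18.4559

18.4559


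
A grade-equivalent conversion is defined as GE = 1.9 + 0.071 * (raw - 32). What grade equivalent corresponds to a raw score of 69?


raw - median = 69 - 32 = 37
slope * diff = 0.071 * 37 = 2.627
GE = 1.9 + 2.627
GE = 4.527

4.527


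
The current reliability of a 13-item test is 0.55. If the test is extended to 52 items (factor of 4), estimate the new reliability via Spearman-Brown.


r_new = (n * rxx) / (1 + (n-1) * rxx)
r_new = (4 * 0.55) / (1 + 3 * 0.55)
r_new = 2.2 / 2.65
r_new = 0.8302

0.8302


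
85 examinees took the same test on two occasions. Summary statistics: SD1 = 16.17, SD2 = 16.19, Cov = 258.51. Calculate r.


r = cov(X,Y) / (SD_X * SD_Y)
r = 258.51 / (16.17 * 16.19)
r = 258.51 / 261.7923
r = 0.9875

0.9875


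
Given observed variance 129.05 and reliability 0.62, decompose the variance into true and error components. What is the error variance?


var_true = rxx * var_obs = 0.62 * 129.05 = 80.011
var_error = var_obs - var_true
var_error = 129.05 - 80.011
var_error = 49.039

49.039


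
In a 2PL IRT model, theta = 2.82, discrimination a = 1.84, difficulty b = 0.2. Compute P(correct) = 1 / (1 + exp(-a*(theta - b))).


a*(theta - b) = 1.84 * (2.82 - 0.2) = 4.8208
exp(-4.8208) = 0.0081
P = 1 / (1 + 0.0081)
P = 0.992

0.992


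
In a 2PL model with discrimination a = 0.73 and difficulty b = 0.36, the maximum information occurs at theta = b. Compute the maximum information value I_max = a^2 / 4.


For 2PL, max info at theta = b = 0.36
I_max = a^2 / 4 = 0.73^2 / 4
= 0.5329 / 4
I_max = 0.1332

0.1332


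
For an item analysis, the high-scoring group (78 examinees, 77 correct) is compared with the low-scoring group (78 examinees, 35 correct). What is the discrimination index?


p_upper = 77/78 = 0.9872
p_lower = 35/78 = 0.4487
D = 0.9872 - 0.4487 = 0.5385

0.5385


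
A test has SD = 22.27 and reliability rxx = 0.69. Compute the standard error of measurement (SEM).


SEM = SD * sqrt(1 - rxx)
SEM = 22.27 * sqrt(1 - 0.69)
SEM = 22.27 * sqrt(0.31) = 22.27 * 0.556776
SEM = 12.3994

12.3994


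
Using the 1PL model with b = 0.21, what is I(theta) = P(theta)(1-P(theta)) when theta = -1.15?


P = 1/(1+exp(-(-1.15-0.21))) = 0.2042
I = P*(1-P) = 0.2042 * 0.7958
I = 0.1625

0.1625


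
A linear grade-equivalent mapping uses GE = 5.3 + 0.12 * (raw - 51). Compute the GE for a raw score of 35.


raw - median = 35 - 51 = -16
slope * diff = 0.12 * -16 = -1.92
GE = 5.3 + -1.92
GE = 3.38

3.38


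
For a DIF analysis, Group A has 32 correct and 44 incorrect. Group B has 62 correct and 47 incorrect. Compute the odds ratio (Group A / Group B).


Odds_A = 32/44 = 0.7273
Odds_B = 62/47 = 1.3191
OR = Odds_A / Odds_B = 0.7273 / 1.3191
Exactly, OR = (32 * 47) / (44 * 62) = 1504 / 2728
OR = 0.5513

0.5513


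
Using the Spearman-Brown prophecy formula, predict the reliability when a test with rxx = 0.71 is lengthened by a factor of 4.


r_new = (n * rxx) / (1 + (n-1) * rxx)
r_new = (4 * 0.71) / (1 + 3 * 0.71)
r_new = 2.84 / 3.13
r_new = 0.9073

0.9073


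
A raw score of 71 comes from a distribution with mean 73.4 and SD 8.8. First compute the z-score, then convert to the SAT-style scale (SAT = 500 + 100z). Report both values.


z = (X - mean) / SD = (71 - 73.4) / 8.8
z = -2.4 / 8.8
z = -0.2727
SAT-scale = SAT = 500 + 100z
Carry z at full precision (z = -2.4 / 8.8) into the conversion:
SAT-scale = 500 + 100 * (-2.4 / 8.8) = 500 + -240 / 8.8
SAT-scale = 500 + -27.2727
SAT-scale = 472.7273

472.7273


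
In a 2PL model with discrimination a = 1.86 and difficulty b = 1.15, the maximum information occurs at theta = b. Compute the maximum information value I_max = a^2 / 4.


For 2PL, max info at theta = b = 1.15
I_max = a^2 / 4 = 1.86^2 / 4
= 3.4596 / 4
I_max = 0.8649

0.8649


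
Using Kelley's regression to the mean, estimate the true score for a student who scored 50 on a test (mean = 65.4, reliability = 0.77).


T_est = rxx * X + (1 - rxx) * mean
T_est = 0.77 * 50 + 0.23 * 65.4
T_est = 38.5 + 15.042
T_est = 53.542

53.542


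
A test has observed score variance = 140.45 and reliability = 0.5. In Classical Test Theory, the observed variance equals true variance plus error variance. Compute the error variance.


var_true = rxx * var_obs = 0.5 * 140.45 = 70.225
var_error = var_obs - var_true
var_error = 140.45 - 70.225
var_error = 70.225

70.225


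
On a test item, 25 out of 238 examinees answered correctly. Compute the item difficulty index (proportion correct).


Item difficulty p = number correct / total examinees
p = 25 / 238
p = 0.105

0.105


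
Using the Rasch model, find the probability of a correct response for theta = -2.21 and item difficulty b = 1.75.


theta - b = -2.21 - 1.75 = -3.96
exp(-(theta - b)) = exp(3.96) = 52.4573
P = 1 / (1 + 52.4573)
P = 0.0187

0.0187


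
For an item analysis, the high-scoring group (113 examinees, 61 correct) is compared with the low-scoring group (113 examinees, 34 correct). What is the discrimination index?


p_upper = 61/113 = 0.5398
p_lower = 34/113 = 0.3009
D = 0.5398 - 0.3009 = 0.2389

0.2389


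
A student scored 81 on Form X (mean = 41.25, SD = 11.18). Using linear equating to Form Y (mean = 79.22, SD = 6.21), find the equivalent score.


slope = SD_Y / SD_X = 6.21 / 11.18 ~ 0.5555
intercept = mean_Y - slope * mean_X = 79.22 - (6.21 / 11.18) * 41.25 ~ 56.3074
Y = slope * X + intercept. To avoid rounding drift from the rounded slope/intercept, evaluate the equivalent form Y = mean_Y + SD_Y * (X - mean_X) / SD_X at full precision:
Y = 79.22 + 6.21 * (81 - 41.25) / 11.18
Y = 79.22 + 6.21 * 39.75 / 11.18
Y = 79.22 + 246.8475 / 11.18
Y = 79.22 + 22.0794
Y = 101.2994

101.2994


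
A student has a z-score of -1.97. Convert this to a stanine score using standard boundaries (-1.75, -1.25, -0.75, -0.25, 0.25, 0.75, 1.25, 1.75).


Stanine boundaries: [-1.75, -1.25, -0.75, -0.25, 0.25, 0.75, 1.25, 1.75]
z = -1.97
Check each boundary:
  z < -1.75
  z < -1.25
  z < -0.75
  z < -0.25
  z < 0.25
  z < 0.75
  z < 1.25
  z < 1.75
Highest qualifying boundary gives stanine = 1

1


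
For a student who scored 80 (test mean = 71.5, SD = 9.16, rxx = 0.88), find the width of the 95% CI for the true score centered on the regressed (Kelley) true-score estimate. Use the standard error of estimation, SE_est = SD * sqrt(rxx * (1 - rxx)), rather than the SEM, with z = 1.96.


True score estimate = 0.88*80 + 0.12*71.5 = 78.98
SE_est = SD * sqrt(rxx * (1 - rxx)) = 9.16 * sqrt(0.88 * 0.12) = 9.16 * sqrt(0.1056) = 2.976648
CI = T_est +/- z * SE_est, so width = 2 * z * SE_est = 2 * 1.96 * 2.976648
Width = 11.6685

11.6685


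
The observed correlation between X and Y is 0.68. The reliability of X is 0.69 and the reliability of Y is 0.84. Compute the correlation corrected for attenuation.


r_corrected = rxy / sqrt(rxx * ryy)
= 0.68 / sqrt(0.69 * 0.84)
= 0.68 / sqrt(0.5796)
= 0.68 / 0.761315
r_corrected = 0.8932

0.8932


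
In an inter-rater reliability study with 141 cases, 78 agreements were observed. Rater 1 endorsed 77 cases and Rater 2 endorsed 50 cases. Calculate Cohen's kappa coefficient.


P_o = 78/141 = 0.553191
P_e = (77*50 + 64*91) / 19881 = 0.486595
kappa = (P_o - P_e) / (1 - P_e)
kappa = (0.553191 - 0.486595) / (1 - 0.486595)
kappa = 0.1297

0.1297


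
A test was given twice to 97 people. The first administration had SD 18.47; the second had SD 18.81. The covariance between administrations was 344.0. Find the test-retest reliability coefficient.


r = cov(X,Y) / (SD_X * SD_Y)
r = 344.0 / (18.47 * 18.81)
r = 344.0 / 347.4207
r = 0.9902

0.9902


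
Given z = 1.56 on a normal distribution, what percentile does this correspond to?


CDF(z) = 0.5 * (1 + erf(z/sqrt(2)))
erf(1.1031) = 0.8812
CDF = 0.9406
Percentile rank = 0.9406 * 100 = 94.06

94.06


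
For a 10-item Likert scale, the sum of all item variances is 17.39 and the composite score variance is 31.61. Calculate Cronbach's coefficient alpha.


alpha = (k/(k-1)) * (1 - sum(si^2)/s_total^2)
= (10/9) * (1 - 17.39/31.61)
alpha = 0.4998

0.4998


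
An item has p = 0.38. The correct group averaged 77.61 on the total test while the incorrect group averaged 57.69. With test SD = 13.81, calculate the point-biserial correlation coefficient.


q = 1 - p = 0.62
rpb = ((M1 - M0) / SD) * sqrt(p * q)
rpb = ((77.61 - 57.69) / 13.81) * sqrt(0.38 * 0.62)
rpb = 0.7001

0.7001


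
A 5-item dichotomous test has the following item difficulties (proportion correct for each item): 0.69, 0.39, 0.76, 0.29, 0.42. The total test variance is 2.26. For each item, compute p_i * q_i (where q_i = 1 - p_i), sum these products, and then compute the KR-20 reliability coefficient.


For each item, compute p_i * q_i:
  Item 1: 0.69 * 0.31 = 0.2139
  Item 2: 0.39 * 0.61 = 0.2379
  Item 3: 0.76 * 0.24 = 0.1824
  Item 4: 0.29 * 0.71 = 0.2059
  Item 5: 0.42 * 0.58 = 0.2436
Sum(p_i * q_i) = 0.2139 + 0.2379 + 0.1824 + 0.2059 + 0.2436 = 1.0837
KR-20 = (k/(k-1)) * (1 - Sum(p_i*q_i) / Var_total)
= (5/4) * (1 - 1.0837/2.26)
= 1.25 * 0.5205
KR-20 = 0.6506

0.6506


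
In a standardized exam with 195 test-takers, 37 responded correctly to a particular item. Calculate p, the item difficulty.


Item difficulty p = number correct / total examinees
p = 37 / 195
p = 0.1897

0.1897


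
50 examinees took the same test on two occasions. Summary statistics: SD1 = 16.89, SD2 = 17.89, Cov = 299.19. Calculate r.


r = cov(X,Y) / (SD_X * SD_Y)
r = 299.19 / (16.89 * 17.89)
r = 299.19 / 302.1621
r = 0.9902

0.9902


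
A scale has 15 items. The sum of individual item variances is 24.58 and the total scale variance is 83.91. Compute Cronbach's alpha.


alpha = (k/(k-1)) * (1 - sum(si^2)/s_total^2)
= (15/14) * (1 - 24.58/83.91)
alpha = 0.7576

0.7576


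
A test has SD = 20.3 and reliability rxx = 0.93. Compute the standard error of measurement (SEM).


SEM = SD * sqrt(1 - rxx)
SEM = 20.3 * sqrt(1 - 0.93)
SEM = 20.3 * sqrt(0.07) = 20.3 * 0.264575
SEM = 5.3709

5.3709


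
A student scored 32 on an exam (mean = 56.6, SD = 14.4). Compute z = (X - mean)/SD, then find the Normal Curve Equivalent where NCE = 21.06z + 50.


z = (X - mean) / SD = (32 - 56.6) / 14.4
z = -24.6 / 14.4
z = -1.7083
NCE = NCE = 21.06z + 50
Carry z at full precision (z = -24.6 / 14.4) into the conversion:
NCE = 21.06 * (-24.6 / 14.4) + 50 = -518.076 / 14.4 + 50
NCE = -35.9775 + 50
NCE = 14.0225

14.0225


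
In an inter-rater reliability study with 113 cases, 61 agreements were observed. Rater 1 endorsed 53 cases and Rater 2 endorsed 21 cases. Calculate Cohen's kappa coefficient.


P_o = 61/113 = 0.539823
P_e = (53*21 + 60*92) / 12769 = 0.519461
kappa = (P_o - P_e) / (1 - P_e)
kappa = (0.539823 - 0.519461) / (1 - 0.519461)
kappa = 0.0424

0.0424


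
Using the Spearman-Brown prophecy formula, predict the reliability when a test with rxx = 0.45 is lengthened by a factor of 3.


r_new = (n * rxx) / (1 + (n-1) * rxx)
r_new = (3 * 0.45) / (1 + 2 * 0.45)
r_new = 1.35 / 1.9
r_new = 0.7105

0.7105


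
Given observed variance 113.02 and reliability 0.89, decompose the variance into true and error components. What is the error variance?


var_true = rxx * var_obs = 0.89 * 113.02 = 100.5878
var_error = var_obs - var_true
var_error = 113.02 - 100.5878
var_error = 12.4322

12.4322


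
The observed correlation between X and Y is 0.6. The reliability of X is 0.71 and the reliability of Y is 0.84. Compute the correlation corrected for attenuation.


r_corrected = rxy / sqrt(rxx * ryy)
= 0.6 / sqrt(0.71 * 0.84)
= 0.6 / sqrt(0.5964)
= 0.6 / 0.772269
r_corrected = 0.7769

0.7769


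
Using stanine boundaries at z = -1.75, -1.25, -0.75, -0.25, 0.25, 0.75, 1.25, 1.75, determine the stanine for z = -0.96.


Stanine boundaries: [-1.75, -1.25, -0.75, -0.25, 0.25, 0.75, 1.25, 1.75]
z = -0.96
Check each boundary:
  z >= -1.75 -> could be stanine 2
  z >= -1.25 -> could be stanine 3
  z < -0.75
  z < -0.25
  z < 0.25
  z < 0.75
  z < 1.25
  z < 1.75
Highest qualifying boundary gives stanine = 3

3


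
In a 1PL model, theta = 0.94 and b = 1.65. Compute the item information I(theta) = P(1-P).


P = 1/(1+exp(-(0.94-1.65))) = 0.3296
I = P*(1-P) = 0.3296 * 0.6704
I = 0.221

0.221


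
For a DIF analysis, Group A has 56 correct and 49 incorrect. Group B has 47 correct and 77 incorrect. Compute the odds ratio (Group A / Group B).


Odds_A = 56/49 = 1.1429
Odds_B = 47/77 = 0.6104
OR = Odds_A / Odds_B = 1.1429 / 0.6104
Exactly, OR = (56 * 77) / (49 * 47) = 4312 / 2303
OR = 1.8723

1.8723


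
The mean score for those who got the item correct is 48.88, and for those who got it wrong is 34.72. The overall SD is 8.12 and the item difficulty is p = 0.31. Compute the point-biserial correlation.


q = 1 - p = 0.69
rpb = ((M1 - M0) / SD) * sqrt(p * q)
rpb = ((48.88 - 34.72) / 8.12) * sqrt(0.31 * 0.69)
rpb = 0.8065

0.8065


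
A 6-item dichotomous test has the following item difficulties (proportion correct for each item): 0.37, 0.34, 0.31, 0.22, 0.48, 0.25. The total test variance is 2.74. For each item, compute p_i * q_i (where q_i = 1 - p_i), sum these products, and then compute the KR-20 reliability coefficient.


For each item, compute p_i * q_i:
  Item 1: 0.37 * 0.63 = 0.2331
  Item 2: 0.34 * 0.66 = 0.2244
  Item 3: 0.31 * 0.69 = 0.2139
  Item 4: 0.22 * 0.78 = 0.1716
  Item 5: 0.48 * 0.52 = 0.2496
  Item 6: 0.25 * 0.75 = 0.1875
Sum(p_i * q_i) = 0.2331 + 0.2244 + 0.2139 + 0.1716 + 0.2496 + 0.1875 = 1.2801
KR-20 = (k/(k-1)) * (1 - Sum(p_i*q_i) / Var_total)
= (6/5) * (1 - 1.2801/2.74)
= 1.2 * 0.5328
KR-20 = 0.6394

0.6394


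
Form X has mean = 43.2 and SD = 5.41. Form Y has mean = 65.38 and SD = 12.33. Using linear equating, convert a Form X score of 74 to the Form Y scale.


slope = SD_Y / SD_X = 12.33 / 5.41 ~ 2.2791
intercept = mean_Y - slope * mean_X = 65.38 - (12.33 / 5.41) * 43.2 ~ -33.0777
Y = slope * X + intercept. To avoid rounding drift from the rounded slope/intercept, evaluate the equivalent form Y = mean_Y + SD_Y * (X - mean_X) / SD_X at full precision:
Y = 65.38 + 12.33 * (74 - 43.2) / 5.41
Y = 65.38 + 12.33 * 30.8 / 5.41
Y = 65.38 + 379.764 / 5.41
Y = 65.38 + 70.1967
Y = 135.5767

135.5767


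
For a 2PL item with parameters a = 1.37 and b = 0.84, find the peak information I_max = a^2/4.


For 2PL, max info at theta = b = 0.84
I_max = a^2 / 4 = 1.37^2 / 4
= 1.8769 / 4
I_max = 0.4692

0.4692


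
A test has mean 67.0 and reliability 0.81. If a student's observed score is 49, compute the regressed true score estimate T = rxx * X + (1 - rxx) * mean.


T_est = rxx * X + (1 - rxx) * mean
T_est = 0.81 * 49 + 0.19 * 67.0
T_est = 39.69 + 12.73
T_est = 52.42

52.42


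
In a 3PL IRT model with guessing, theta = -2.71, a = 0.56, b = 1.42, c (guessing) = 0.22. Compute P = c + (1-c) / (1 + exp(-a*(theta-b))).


logit = 0.56*(-2.71 - 1.42) = -2.3128
P* = 1/(1 + exp(--2.3128)) = 0.0901
P = 0.22 + (1 - 0.22) * 0.0901
P = 0.2903

0.2903


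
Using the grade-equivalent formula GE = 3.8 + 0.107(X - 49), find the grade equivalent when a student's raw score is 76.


raw - median = 76 - 49 = 27
slope * diff = 0.107 * 27 = 2.889
GE = 3.8 + 2.889
GE = 6.689

6.689


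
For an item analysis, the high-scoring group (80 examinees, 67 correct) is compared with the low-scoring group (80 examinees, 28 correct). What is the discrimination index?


p_upper = 67/80 = 0.8375
p_lower = 28/80 = 0.35
D = 0.8375 - 0.35 = 0.4875

0.4875


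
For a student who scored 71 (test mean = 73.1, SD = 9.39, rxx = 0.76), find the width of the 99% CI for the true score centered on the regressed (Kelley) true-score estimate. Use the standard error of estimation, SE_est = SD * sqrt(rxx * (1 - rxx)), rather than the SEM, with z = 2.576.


True score estimate = 0.76*71 + 0.24*73.1 = 71.504
SE_est = SD * sqrt(rxx * (1 - rxx)) = 9.39 * sqrt(0.76 * 0.24) = 9.39 * sqrt(0.1824) = 4.010311
CI = T_est +/- z * SE_est, so width = 2 * z * SE_est = 2 * 2.576 * 4.010311
Width = 20.6611

20.6611


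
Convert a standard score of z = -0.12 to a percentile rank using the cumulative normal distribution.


CDF(z) = 0.5 * (1 + erf(z/sqrt(2)))
erf(-0.0849) = -0.0955
CDF = 0.4522
Percentile rank = 0.4522 * 100 = 45.22

45.22


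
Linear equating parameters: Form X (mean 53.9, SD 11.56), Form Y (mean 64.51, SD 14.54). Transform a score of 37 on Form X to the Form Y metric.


slope = SD_Y / SD_X = 14.54 / 11.56 ~ 1.2578
intercept = mean_Y - slope * mean_X = 64.51 - (14.54 / 11.56) * 53.9 ~ -3.2846
Y = slope * X + intercept. To avoid rounding drift from the rounded slope/intercept, evaluate the equivalent form Y = mean_Y + SD_Y * (X - mean_X) / SD_X at full precision:
Y = 64.51 + 14.54 * (37 - 53.9) / 11.56
Y = 64.51 - 14.54 * 16.9 / 11.56
Y = 64.51 - 245.726 / 11.56
Y = 64.51 - 21.2566
Y = 43.2534

43.2534


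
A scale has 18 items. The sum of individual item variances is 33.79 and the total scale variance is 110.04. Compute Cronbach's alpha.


alpha = (k/(k-1)) * (1 - sum(si^2)/s_total^2)
= (18/17) * (1 - 33.79/110.04)
alpha = 0.7337

0.7337


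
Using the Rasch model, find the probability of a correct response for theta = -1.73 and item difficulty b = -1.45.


theta - b = -1.73 - -1.45 = -0.28
exp(-(theta - b)) = exp(0.28) = 1.3231
P = 1 / (1 + 1.3231)
P = 0.4305

0.4305


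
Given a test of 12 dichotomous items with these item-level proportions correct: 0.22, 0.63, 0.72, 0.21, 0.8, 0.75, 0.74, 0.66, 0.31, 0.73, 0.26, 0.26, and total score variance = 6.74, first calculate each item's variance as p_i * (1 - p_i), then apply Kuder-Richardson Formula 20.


For each item, compute p_i * q_i:
  Item 1: 0.22 * 0.78 = 0.1716
  Item 2: 0.63 * 0.37 = 0.2331
  Item 3: 0.72 * 0.28 = 0.2016
  Item 4: 0.21 * 0.79 = 0.1659
  Item 5: 0.8 * 0.2 = 0.16
  Item 6: 0.75 * 0.25 = 0.1875
  Item 7: 0.74 * 0.26 = 0.1924
  Item 8: 0.66 * 0.34 = 0.2244
  Item 9: 0.31 * 0.69 = 0.2139
  Item 10: 0.73 * 0.27 = 0.1971
  Item 11: 0.26 * 0.74 = 0.1924
  Item 12: 0.26 * 0.74 = 0.1924
Sum(p_i * q_i) = 0.1716 + 0.2331 + 0.2016 + 0.1659 + 0.16 + 0.1875 + 0.1924 + 0.2244 + 0.2139 + 0.1971 + 0.1924 + 0.1924 = 2.3323
KR-20 = (k/(k-1)) * (1 - Sum(p_i*q_i) / Var_total)
= (12/11) * (1 - 2.3323/6.74)
= 1.0909 * 0.654
KR-20 = 0.7134

0.7134


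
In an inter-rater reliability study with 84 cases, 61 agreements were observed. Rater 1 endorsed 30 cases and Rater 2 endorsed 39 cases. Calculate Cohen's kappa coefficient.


P_o = 61/84 = 0.72619
P_e = (30*39 + 54*45) / 7056 = 0.510204
kappa = (P_o - P_e) / (1 - P_e)
kappa = (0.72619 - 0.510204) / (1 - 0.510204)
kappa = 0.441

0.441


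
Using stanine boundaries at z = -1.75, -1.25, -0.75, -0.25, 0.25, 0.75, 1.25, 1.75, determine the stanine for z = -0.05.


Stanine boundaries: [-1.75, -1.25, -0.75, -0.25, 0.25, 0.75, 1.25, 1.75]
z = -0.05
Check each boundary:
  z >= -1.75 -> could be stanine 2
  z >= -1.25 -> could be stanine 3
  z >= -0.75 -> could be stanine 4
  z >= -0.25 -> could be stanine 5
  z < 0.25
  z < 0.75
  z < 1.25
  z < 1.75
Highest qualifying boundary gives stanine = 5

5


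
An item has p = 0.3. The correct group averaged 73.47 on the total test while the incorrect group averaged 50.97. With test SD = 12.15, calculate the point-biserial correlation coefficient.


q = 1 - p = 0.7
rpb = ((M1 - M0) / SD) * sqrt(p * q)
rpb = ((73.47 - 50.97) / 12.15) * sqrt(0.3 * 0.7)
rpb = 0.8486

0.8486


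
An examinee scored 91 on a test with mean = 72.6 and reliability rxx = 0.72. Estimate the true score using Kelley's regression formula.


T_est = rxx * X + (1 - rxx) * mean
T_est = 0.72 * 91 + 0.28 * 72.6
T_est = 65.52 + 20.328
T_est = 85.848

85.848


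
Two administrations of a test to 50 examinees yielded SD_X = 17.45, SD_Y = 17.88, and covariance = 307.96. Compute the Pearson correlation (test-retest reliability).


r = cov(X,Y) / (SD_X * SD_Y)
r = 307.96 / (17.45 * 17.88)
r = 307.96 / 312.006
r = 0.987

0.987


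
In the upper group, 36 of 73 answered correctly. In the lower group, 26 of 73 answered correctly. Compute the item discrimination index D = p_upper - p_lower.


p_upper = 36/73 = 0.4932
p_lower = 26/73 = 0.3562
D = 0.4932 - 0.3562 = 0.137

0.137


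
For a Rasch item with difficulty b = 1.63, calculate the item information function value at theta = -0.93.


P = 1/(1+exp(-(-0.93-1.63))) = 0.0718
I = P*(1-P) = 0.0718 * 0.9282
I = 0.0666

0.0666


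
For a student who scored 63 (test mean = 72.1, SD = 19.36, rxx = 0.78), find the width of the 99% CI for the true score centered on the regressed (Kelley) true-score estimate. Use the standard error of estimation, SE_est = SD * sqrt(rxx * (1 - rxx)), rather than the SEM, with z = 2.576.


True score estimate = 0.78*63 + 0.22*72.1 = 65.002
SE_est = SD * sqrt(rxx * (1 - rxx)) = 19.36 * sqrt(0.78 * 0.22) = 19.36 * sqrt(0.1716) = 8.019808
CI = T_est +/- z * SE_est, so width = 2 * z * SE_est = 2 * 2.576 * 8.019808
Width = 41.3181

41.3181


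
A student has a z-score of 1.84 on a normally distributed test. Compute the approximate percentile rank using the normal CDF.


CDF(z) = 0.5 * (1 + erf(z/sqrt(2)))
erf(1.3011) = 0.9342
CDF = 0.9671
Percentile rank = 0.9671 * 100 = 96.71

96.71


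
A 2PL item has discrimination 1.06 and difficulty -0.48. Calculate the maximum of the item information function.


For 2PL, max info at theta = b = -0.48
I_max = a^2 / 4 = 1.06^2 / 4
= 1.1236 / 4
I_max = 0.2809

0.2809


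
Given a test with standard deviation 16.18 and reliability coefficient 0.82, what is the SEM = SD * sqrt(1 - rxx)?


SEM = SD * sqrt(1 - rxx)
SEM = 16.18 * sqrt(1 - 0.82)
SEM = 16.18 * sqrt(0.18) = 16.18 * 0.424264
SEM = 6.8646

6.8646


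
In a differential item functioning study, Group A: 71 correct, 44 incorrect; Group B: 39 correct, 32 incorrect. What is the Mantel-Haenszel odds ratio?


Odds_A = 71/44 = 1.6136
Odds_B = 39/32 = 1.2188
OR = Odds_A / Odds_B = 1.6136 / 1.2188
Exactly, OR = (71 * 32) / (44 * 39) = 2272 / 1716
OR = 1.324

1.324


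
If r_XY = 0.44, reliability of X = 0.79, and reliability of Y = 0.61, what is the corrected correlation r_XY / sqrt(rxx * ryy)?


r_corrected = rxy / sqrt(rxx * ryy)
= 0.44 / sqrt(0.79 * 0.61)
= 0.44 / sqrt(0.4819)
= 0.44 / 0.69419
r_corrected = 0.6338

0.6338
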